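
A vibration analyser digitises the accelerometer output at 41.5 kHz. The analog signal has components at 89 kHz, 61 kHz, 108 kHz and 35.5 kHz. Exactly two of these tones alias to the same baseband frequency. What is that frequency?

6 kHz

fs/2 = 20.75 kHz.
89 kHz mod fs = 6 kHz.
6 kHz ≤ fs/2 = 20.75 kHz, appears at 6 kHz.
61 kHz mod fs = 19.5 kHz.
19.5 kHz ≤ fs/2 = 20.75 kHz, appears at 19.5 kHz.
108 kHz mod fs = 25 kHz.
25 kHz > fs/2 = 20.75 kHz, folds to fs − 25 kHz = 16.5 kHz.
35.5 kHz > fs/2 = 20.75 kHz, folds to fs − 35.5 kHz = 6 kHz.
35.5 kHz and 89 kHz both map to 6 kHz.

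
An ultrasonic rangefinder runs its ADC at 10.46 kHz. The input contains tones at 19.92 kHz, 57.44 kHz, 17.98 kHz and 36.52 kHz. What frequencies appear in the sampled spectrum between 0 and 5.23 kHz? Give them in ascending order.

1 kHz, 2.94 kHz, 5.14 kHz

fs/2 = 5.23 kHz.
19.92 kHz mod fs = 9.46 kHz.
9.46 kHz > fs/2 = 5.23 kHz, folds to fs − 9.46 kHz = 1 kHz.
57.44 kHz mod fs = 5.14 kHz.
5.14 kHz ≤ fs/2 = 5.23 kHz, appears at 5.14 kHz.
17.98 kHz mod fs = 7.52 kHz.
7.52 kHz > fs/2 = 5.23 kHz, folds to fs − 7.52 kHz = 2.94 kHz.
36.52 kHz mod fs = 5.14 kHz.
5.14 kHz ≤ fs/2 = 5.23 kHz, appears at 5.14 kHz.
Distinct values: {1 kHz, 2.94 kHz, 5.14 kHz}.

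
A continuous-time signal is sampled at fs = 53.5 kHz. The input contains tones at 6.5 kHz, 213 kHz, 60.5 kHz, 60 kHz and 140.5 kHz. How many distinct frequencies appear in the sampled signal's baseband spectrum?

fs/2 = 26.75 kHz.
6.5 kHz ≤ fs/2 = 26.75 kHz, passes unchanged.
213 kHz mod fs = 52.5 kHz.
52.5 kHz > fs/2 = 26.75 kHz, folds to fs − 52.5 kHz = 1 kHz.
60.5 kHz mod fs = 7 kHz.
7 kHz ≤ fs/2 = 26.75 kHz, appears at 7 kHz.
60 kHz mod fs = 6.5 kHz.
6.5 kHz ≤ fs/2 = 26.75 kHz, appears at 6.5 kHz.
140.5 kHz mod fs = 33.5 kHz.
33.5 kHz > fs/2 = 26.75 kHz, folds to fs − 33.5 kHz = 20 kHz.
Distinct values: {1 kHz, 6.5 kHz, 7 kHz, 20 kHz} → 4.

4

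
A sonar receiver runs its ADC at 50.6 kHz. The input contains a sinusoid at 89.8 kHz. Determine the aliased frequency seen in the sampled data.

89.8 kHz mod fs = 39.2 kHz.
39.2 kHz > fs/2 = 25.3 kHz, folds to fs − 39.2 kHz = 11.4 kHz.

11.4 kHz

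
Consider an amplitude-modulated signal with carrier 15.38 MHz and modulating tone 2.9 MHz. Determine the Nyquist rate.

AM sidebands sit at fc ± fm = 12.48 MHz and 18.28 MHz.
Highest-frequency component: 18.28 MHz.
Nyquist rate = 2 × 18.28 MHz = 36.56 MHz.

36.56 MHz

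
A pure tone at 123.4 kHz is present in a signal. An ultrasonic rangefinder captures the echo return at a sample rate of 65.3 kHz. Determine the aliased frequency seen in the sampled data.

123.4 kHz mod fs = 58.1 kHz.
58.1 kHz > fs/2 = 32.65 kHz, folds to fs − 58.1 kHz = 7.2 kHz.

7.2 kHz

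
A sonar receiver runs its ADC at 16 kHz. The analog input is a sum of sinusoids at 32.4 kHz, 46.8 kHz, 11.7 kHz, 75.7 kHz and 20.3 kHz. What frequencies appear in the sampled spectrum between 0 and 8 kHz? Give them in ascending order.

0.4 kHz, 1.2 kHz, 4.3 kHz

fs/2 = 8 kHz.
32.4 kHz mod fs = 0.4 kHz.
0.4 kHz ≤ fs/2 = 8 kHz, appears at 0.4 kHz.
46.8 kHz mod fs = 14.8 kHz.
14.8 kHz > fs/2 = 8 kHz, folds to fs − 14.8 kHz = 1.2 kHz.
11.7 kHz > fs/2 = 8 kHz, folds to fs − 11.7 kHz = 4.3 kHz.
75.7 kHz mod fs = 11.7 kHz.
11.7 kHz > fs/2 = 8 kHz, folds to fs − 11.7 kHz = 4.3 kHz.
20.3 kHz mod fs = 4.3 kHz.
4.3 kHz ≤ fs/2 = 8 kHz, appears at 4.3 kHz.
Distinct values: {0.4 kHz, 1.2 kHz, 4.3 kHz}.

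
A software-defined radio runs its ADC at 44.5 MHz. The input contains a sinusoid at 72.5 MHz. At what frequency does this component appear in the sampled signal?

72.5 MHz mod fs = 28 MHz.
28 MHz > fs/2 = 22.25 MHz, folds to fs − 28 MHz = 16.5 MHz.

16.5 MHz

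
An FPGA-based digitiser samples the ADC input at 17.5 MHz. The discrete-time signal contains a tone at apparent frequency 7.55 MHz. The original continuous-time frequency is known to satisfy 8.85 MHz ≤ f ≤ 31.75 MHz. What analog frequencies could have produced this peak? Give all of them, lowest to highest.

9.95 MHz, 25.05 MHz, 27.45 MHz

Frequencies that alias to 7.55 MHz are k·fs ± 7.55 MHz for integer k ≥ 0.
k=0: 7.55 MHz.
k=1: 9.95 MHz, 25.05 MHz.
k=2: 27.45 MHz, 42.55 MHz.
k=3: 44.95 MHz, 60.05 MHz.
Within [8.85 MHz, 31.75 MHz]: 9.95 MHz, 25.05 MHz, 27.45 MHz.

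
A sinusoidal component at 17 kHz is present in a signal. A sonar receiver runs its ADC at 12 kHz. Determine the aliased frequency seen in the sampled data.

17 kHz mod fs = 5 kHz.
5 kHz ≤ fs/2 = 6 kHz, appears at 5 kHz.

5 kHz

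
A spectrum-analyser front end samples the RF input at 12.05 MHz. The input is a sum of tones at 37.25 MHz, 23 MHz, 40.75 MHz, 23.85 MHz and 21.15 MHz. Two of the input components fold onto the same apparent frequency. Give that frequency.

1.1 MHz

fs/2 = 6.025 MHz.
37.25 MHz mod fs = 1.1 MHz.
1.1 MHz ≤ fs/2 = 6.025 MHz, appears at 1.1 MHz.
23 MHz mod fs = 10.95 MHz.
10.95 MHz > fs/2 = 6.025 MHz, folds to fs − 10.95 MHz = 1.1 MHz.
40.75 MHz mod fs = 4.6 MHz.
4.6 MHz ≤ fs/2 = 6.025 MHz, appears at 4.6 MHz.
23.85 MHz mod fs = 11.8 MHz.
11.8 MHz > fs/2 = 6.025 MHz, folds to fs − 11.8 MHz = 0.25 MHz.
21.15 MHz mod fs = 9.1 MHz.
9.1 MHz > fs/2 = 6.025 MHz, folds to fs − 9.1 MHz = 2.95 MHz.
23 MHz and 37.25 MHz both map to 1.1 MHz.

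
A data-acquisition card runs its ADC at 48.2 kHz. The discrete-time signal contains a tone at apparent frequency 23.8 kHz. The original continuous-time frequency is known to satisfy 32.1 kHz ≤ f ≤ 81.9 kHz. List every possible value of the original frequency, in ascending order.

Frequencies that alias to 23.8 kHz are k·fs ± 23.8 kHz for integer k ≥ 0.
k=0: 23.8 kHz.
k=1: 24.4 kHz, 72 kHz.
k=2: 72.6 kHz, 120.2 kHz.
k=3: 120.8 kHz, 168.4 kHz.
Within [32.1 kHz, 81.9 kHz]: 72 kHz, 72.6 kHz.

72 kHz, 72.6 kHz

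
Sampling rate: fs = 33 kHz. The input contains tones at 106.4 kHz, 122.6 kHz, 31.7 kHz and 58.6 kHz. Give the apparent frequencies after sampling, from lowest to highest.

fs/2 = 16.5 kHz.
106.4 kHz mod fs = 7.4 kHz.
7.4 kHz ≤ fs/2 = 16.5 kHz, appears at 7.4 kHz.
122.6 kHz mod fs = 23.6 kHz.
23.6 kHz > fs/2 = 16.5 kHz, folds to fs − 23.6 kHz = 9.4 kHz.
31.7 kHz > fs/2 = 16.5 kHz, folds to fs − 31.7 kHz = 1.3 kHz.
58.6 kHz mod fs = 25.6 kHz.
25.6 kHz > fs/2 = 16.5 kHz, folds to fs − 25.6 kHz = 7.4 kHz.
Distinct values: {1.3 kHz, 7.4 kHz, 9.4 kHz}.

1.3 kHz, 7.4 kHz, 9.4 kHz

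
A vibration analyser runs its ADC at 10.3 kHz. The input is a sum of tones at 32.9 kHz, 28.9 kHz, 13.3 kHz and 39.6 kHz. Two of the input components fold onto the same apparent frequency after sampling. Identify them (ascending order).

28.9 kHz, 32.9 kHz

fs/2 = 5.15 kHz.
32.9 kHz mod fs = 2 kHz.
2 kHz ≤ fs/2 = 5.15 kHz, appears at 2 kHz.
28.9 kHz mod fs = 8.3 kHz.
8.3 kHz > fs/2 = 5.15 kHz, folds to fs − 8.3 kHz = 2 kHz.
13.3 kHz mod fs = 3 kHz.
3 kHz ≤ fs/2 = 5.15 kHz, appears at 3 kHz.
39.6 kHz mod fs = 8.7 kHz.
8.7 kHz > fs/2 = 5.15 kHz, folds to fs − 8.7 kHz = 1.6 kHz.
28.9 kHz and 32.9 kHz both map to 2 kHz.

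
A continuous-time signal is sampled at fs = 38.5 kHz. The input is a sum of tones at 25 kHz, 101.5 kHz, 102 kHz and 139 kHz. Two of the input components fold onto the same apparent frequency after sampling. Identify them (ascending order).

25 kHz, 102 kHz

fs/2 = 19.25 kHz.
25 kHz > fs/2 = 19.25 kHz, folds to fs − 25 kHz = 13.5 kHz.
101.5 kHz mod fs = 24.5 kHz.
24.5 kHz > fs/2 = 19.25 kHz, folds to fs − 24.5 kHz = 14 kHz.
102 kHz mod fs = 25 kHz.
25 kHz > fs/2 = 19.25 kHz, folds to fs − 25 kHz = 13.5 kHz.
139 kHz mod fs = 23.5 kHz.
23.5 kHz > fs/2 = 19.25 kHz, folds to fs − 23.5 kHz = 15 kHz.
25 kHz and 102 kHz both map to 13.5 kHz.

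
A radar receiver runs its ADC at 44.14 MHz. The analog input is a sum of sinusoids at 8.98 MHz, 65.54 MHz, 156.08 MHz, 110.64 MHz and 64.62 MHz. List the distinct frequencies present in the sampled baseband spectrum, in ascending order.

8.98 MHz, 20.48 MHz, 21.4 MHz, 21.78 MHz

fs/2 = 22.07 MHz.
8.98 MHz ≤ fs/2 = 22.07 MHz, passes unchanged.
65.54 MHz mod fs = 21.4 MHz.
21.4 MHz ≤ fs/2 = 22.07 MHz, appears at 21.4 MHz.
156.08 MHz mod fs = 23.66 MHz.
23.66 MHz > fs/2 = 22.07 MHz, folds to fs − 23.66 MHz = 20.48 MHz.
110.64 MHz mod fs = 22.36 MHz.
22.36 MHz > fs/2 = 22.07 MHz, folds to fs − 22.36 MHz = 21.78 MHz.
64.62 MHz mod fs = 20.48 MHz.
20.48 MHz ≤ fs/2 = 22.07 MHz, appears at 20.48 MHz.
Distinct values: {8.98 MHz, 20.48 MHz, 21.4 MHz, 21.78 MHz}.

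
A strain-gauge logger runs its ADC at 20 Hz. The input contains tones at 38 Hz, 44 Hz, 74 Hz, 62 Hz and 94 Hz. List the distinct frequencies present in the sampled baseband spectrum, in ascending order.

fs/2 = 10 Hz.
38 Hz mod fs = 18 Hz.
18 Hz > fs/2 = 10 Hz, folds to fs − 18 Hz = 2 Hz.
44 Hz mod fs = 4 Hz.
4 Hz ≤ fs/2 = 10 Hz, appears at 4 Hz.
74 Hz mod fs = 14 Hz.
14 Hz > fs/2 = 10 Hz, folds to fs − 14 Hz = 6 Hz.
62 Hz mod fs = 2 Hz.
2 Hz ≤ fs/2 = 10 Hz, appears at 2 Hz.
94 Hz mod fs = 14 Hz.
14 Hz > fs/2 = 10 Hz, folds to fs − 14 Hz = 6 Hz.
Distinct values: {2 Hz, 4 Hz, 6 Hz}.

2 Hz, 4 Hz, 6 Hz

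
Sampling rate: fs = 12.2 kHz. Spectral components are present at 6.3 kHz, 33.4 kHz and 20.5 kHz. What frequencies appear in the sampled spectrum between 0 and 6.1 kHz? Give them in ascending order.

3.2 kHz, 3.9 kHz, 5.9 kHz

fs/2 = 6.1 kHz.
6.3 kHz > fs/2 = 6.1 kHz, folds to fs − 6.3 kHz = 5.9 kHz.
33.4 kHz mod fs = 9 kHz.
9 kHz > fs/2 = 6.1 kHz, folds to fs − 9 kHz = 3.2 kHz.
20.5 kHz mod fs = 8.3 kHz.
8.3 kHz > fs/2 = 6.1 kHz, folds to fs − 8.3 kHz = 3.9 kHz.
Distinct values: {3.2 kHz, 3.9 kHz, 5.9 kHz}.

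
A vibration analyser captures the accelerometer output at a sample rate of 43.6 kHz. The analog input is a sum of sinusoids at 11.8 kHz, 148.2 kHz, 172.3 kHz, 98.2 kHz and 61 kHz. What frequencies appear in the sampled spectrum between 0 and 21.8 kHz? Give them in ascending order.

fs/2 = 21.8 kHz.
11.8 kHz ≤ fs/2 = 21.8 kHz, passes unchanged.
148.2 kHz mod fs = 17.4 kHz.
17.4 kHz ≤ fs/2 = 21.8 kHz, appears at 17.4 kHz.
172.3 kHz mod fs = 41.5 kHz.
41.5 kHz > fs/2 = 21.8 kHz, folds to fs − 41.5 kHz = 2.1 kHz.
98.2 kHz mod fs = 11 kHz.
11 kHz ≤ fs/2 = 21.8 kHz, appears at 11 kHz.
61 kHz mod fs = 17.4 kHz.
17.4 kHz ≤ fs/2 = 21.8 kHz, appears at 17.4 kHz.
Distinct values: {2.1 kHz, 11 kHz, 11.8 kHz, 17.4 kHz}.

2.1 kHz, 11 kHz, 11.8 kHz, 17.4 kHz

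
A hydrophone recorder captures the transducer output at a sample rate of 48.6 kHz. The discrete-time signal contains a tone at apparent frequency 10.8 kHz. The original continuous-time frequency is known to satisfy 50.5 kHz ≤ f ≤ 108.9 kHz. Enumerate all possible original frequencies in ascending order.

59.4 kHz, 86.4 kHz, 108 kHz

Frequencies that alias to 10.8 kHz are k·fs ± 10.8 kHz for integer k ≥ 0.
k=0: 10.8 kHz.
k=1: 37.8 kHz, 59.4 kHz.
k=2: 86.4 kHz, 108 kHz.
k=3: 135 kHz, 156.6 kHz.
Within [50.5 kHz, 108.9 kHz]: 59.4 kHz, 86.4 kHz, 108 kHz.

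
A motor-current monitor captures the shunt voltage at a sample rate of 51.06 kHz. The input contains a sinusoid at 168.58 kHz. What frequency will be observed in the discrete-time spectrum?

168.58 kHz mod fs = 15.4 kHz.
15.4 kHz ≤ fs/2 = 25.53 kHz, appears at 15.4 kHz.

15.4 kHz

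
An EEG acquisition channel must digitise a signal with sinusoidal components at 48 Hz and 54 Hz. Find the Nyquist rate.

108 Hz

Highest-frequency component: 54 Hz.
Nyquist rate = 2 × 54 Hz = 108 Hz.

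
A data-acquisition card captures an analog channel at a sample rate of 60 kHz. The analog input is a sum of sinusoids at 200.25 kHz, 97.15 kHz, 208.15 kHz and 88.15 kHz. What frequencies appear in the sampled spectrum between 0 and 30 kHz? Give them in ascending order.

20.25 kHz, 22.85 kHz, 28.15 kHz

fs/2 = 30 kHz.
200.25 kHz mod fs = 20.25 kHz.
20.25 kHz ≤ fs/2 = 30 kHz, appears at 20.25 kHz.
97.15 kHz mod fs = 37.15 kHz.
37.15 kHz > fs/2 = 30 kHz, folds to fs − 37.15 kHz = 22.85 kHz.
208.15 kHz mod fs = 28.15 kHz.
28.15 kHz ≤ fs/2 = 30 kHz, appears at 28.15 kHz.
88.15 kHz mod fs = 28.15 kHz.
28.15 kHz ≤ fs/2 = 30 kHz, appears at 28.15 kHz.
Distinct values: {20.25 kHz, 22.85 kHz, 28.15 kHz}.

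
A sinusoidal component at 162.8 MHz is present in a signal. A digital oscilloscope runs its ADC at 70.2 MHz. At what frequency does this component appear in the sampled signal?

22.4 MHz

162.8 MHz mod fs = 22.4 MHz.
22.4 MHz ≤ fs/2 = 35.1 MHz, appears at 22.4 MHz.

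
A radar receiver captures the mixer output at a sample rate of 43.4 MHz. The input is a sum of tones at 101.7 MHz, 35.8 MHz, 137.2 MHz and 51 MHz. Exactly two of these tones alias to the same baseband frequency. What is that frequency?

7.6 MHz

fs/2 = 21.7 MHz.
101.7 MHz mod fs = 14.9 MHz.
14.9 MHz ≤ fs/2 = 21.7 MHz, appears at 14.9 MHz.
35.8 MHz > fs/2 = 21.7 MHz, folds to fs − 35.8 MHz = 7.6 MHz.
137.2 MHz mod fs = 7 MHz.
7 MHz ≤ fs/2 = 21.7 MHz, appears at 7 MHz.
51 MHz mod fs = 7.6 MHz.
7.6 MHz ≤ fs/2 = 21.7 MHz, appears at 7.6 MHz.
35.8 MHz and 51 MHz both map to 7.6 MHz.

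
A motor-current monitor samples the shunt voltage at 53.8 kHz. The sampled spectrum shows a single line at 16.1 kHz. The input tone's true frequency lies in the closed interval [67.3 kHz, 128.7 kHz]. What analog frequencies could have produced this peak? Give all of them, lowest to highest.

69.9 kHz, 91.5 kHz, 123.7 kHz

Frequencies that alias to 16.1 kHz are k·fs ± 16.1 kHz for integer k ≥ 0.
k=0: 16.1 kHz.
k=1: 37.7 kHz, 69.9 kHz.
k=2: 91.5 kHz, 123.7 kHz.
k=3: 145.3 kHz, 177.5 kHz.
Within [67.3 kHz, 128.7 kHz]: 69.9 kHz, 91.5 kHz, 123.7 kHz.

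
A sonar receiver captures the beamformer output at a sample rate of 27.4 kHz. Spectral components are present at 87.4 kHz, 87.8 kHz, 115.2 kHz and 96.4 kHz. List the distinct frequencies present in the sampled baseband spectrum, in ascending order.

5.2 kHz, 5.6 kHz, 13.2 kHz

fs/2 = 13.7 kHz.
87.4 kHz mod fs = 5.2 kHz.
5.2 kHz ≤ fs/2 = 13.7 kHz, appears at 5.2 kHz.
87.8 kHz mod fs = 5.6 kHz.
5.6 kHz ≤ fs/2 = 13.7 kHz, appears at 5.6 kHz.
115.2 kHz mod fs = 5.6 kHz.
5.6 kHz ≤ fs/2 = 13.7 kHz, appears at 5.6 kHz.
96.4 kHz mod fs = 14.2 kHz.
14.2 kHz > fs/2 = 13.7 kHz, folds to fs − 14.2 kHz = 13.2 kHz.
Distinct values: {5.2 kHz, 5.6 kHz, 13.2 kHz}.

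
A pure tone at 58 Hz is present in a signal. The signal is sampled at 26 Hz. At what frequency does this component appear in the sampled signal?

6 Hz

58 Hz mod fs = 6 Hz.
6 Hz ≤ fs/2 = 13 Hz, appears at 6 Hz.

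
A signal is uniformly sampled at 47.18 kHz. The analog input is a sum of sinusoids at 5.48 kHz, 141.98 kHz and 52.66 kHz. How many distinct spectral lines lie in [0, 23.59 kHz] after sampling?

fs/2 = 23.59 kHz.
5.48 kHz ≤ fs/2 = 23.59 kHz, passes unchanged.
141.98 kHz mod fs = 0.44 kHz.
0.44 kHz ≤ fs/2 = 23.59 kHz, appears at 0.44 kHz.
52.66 kHz mod fs = 5.48 kHz.
5.48 kHz ≤ fs/2 = 23.59 kHz, appears at 5.48 kHz.
Distinct values: {0.44 kHz, 5.48 kHz} → 2.

2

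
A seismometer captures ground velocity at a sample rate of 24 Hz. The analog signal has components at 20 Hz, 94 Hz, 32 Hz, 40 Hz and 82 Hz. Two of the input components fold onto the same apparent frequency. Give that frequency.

fs/2 = 12 Hz.
20 Hz > fs/2 = 12 Hz, folds to fs − 20 Hz = 4 Hz.
94 Hz mod fs = 22 Hz.
22 Hz > fs/2 = 12 Hz, folds to fs − 22 Hz = 2 Hz.
32 Hz mod fs = 8 Hz.
8 Hz ≤ fs/2 = 12 Hz, appears at 8 Hz.
40 Hz mod fs = 16 Hz.
16 Hz > fs/2 = 12 Hz, folds to fs − 16 Hz = 8 Hz.
82 Hz mod fs = 10 Hz.
10 Hz ≤ fs/2 = 12 Hz, appears at 10 Hz.
32 Hz and 40 Hz both map to 8 Hz.

8 Hz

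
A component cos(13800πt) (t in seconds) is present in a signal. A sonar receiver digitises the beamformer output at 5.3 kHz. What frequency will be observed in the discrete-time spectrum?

ω = 13800π rad/s → f = ω/(2π) = 6900 Hz = 6.9 kHz.
6.9 kHz mod fs = 1.6 kHz.
1.6 kHz ≤ fs/2 = 2.65 kHz, appears at 1.6 kHz.

1.6 kHz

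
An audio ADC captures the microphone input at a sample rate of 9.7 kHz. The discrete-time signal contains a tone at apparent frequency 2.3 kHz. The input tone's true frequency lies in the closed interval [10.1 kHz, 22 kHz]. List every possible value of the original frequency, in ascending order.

12 kHz, 17.1 kHz, 21.7 kHz

Frequencies that alias to 2.3 kHz are k·fs ± 2.3 kHz for integer k ≥ 0.
k=0: 2.3 kHz.
k=1: 7.4 kHz, 12 kHz.
k=2: 17.1 kHz, 21.7 kHz.
k=3: 26.8 kHz, 31.4 kHz.
Within [10.1 kHz, 22 kHz]: 12 kHz, 17.1 kHz, 21.7 kHz.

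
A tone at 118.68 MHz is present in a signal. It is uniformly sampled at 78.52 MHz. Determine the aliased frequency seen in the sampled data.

118.68 MHz mod fs = 40.16 MHz.
40.16 MHz > fs/2 = 39.26 MHz, folds to fs − 40.16 MHz = 38.36 MHz.

38.36 MHz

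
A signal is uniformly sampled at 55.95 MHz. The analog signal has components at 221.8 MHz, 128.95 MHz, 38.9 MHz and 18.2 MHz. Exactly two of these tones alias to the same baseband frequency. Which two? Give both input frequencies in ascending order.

fs/2 = 27.975 MHz.
221.8 MHz mod fs = 53.95 MHz.
53.95 MHz > fs/2 = 27.975 MHz, folds to fs − 53.95 MHz = 2 MHz.
128.95 MHz mod fs = 17.05 MHz.
17.05 MHz ≤ fs/2 = 27.975 MHz, appears at 17.05 MHz.
38.9 MHz > fs/2 = 27.975 MHz, folds to fs − 38.9 MHz = 17.05 MHz.
18.2 MHz ≤ fs/2 = 27.975 MHz, passes unchanged.
38.9 MHz and 128.95 MHz both map to 17.05 MHz.

38.9 MHz, 128.95 MHz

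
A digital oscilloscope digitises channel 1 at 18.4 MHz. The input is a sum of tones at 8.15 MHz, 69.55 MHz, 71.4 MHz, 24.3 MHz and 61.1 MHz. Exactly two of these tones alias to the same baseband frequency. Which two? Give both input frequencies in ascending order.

24.3 MHz, 61.1 MHz

fs/2 = 9.2 MHz.
8.15 MHz ≤ fs/2 = 9.2 MHz, passes unchanged.
69.55 MHz mod fs = 14.35 MHz.
14.35 MHz > fs/2 = 9.2 MHz, folds to fs − 14.35 MHz = 4.05 MHz.
71.4 MHz mod fs = 16.2 MHz.
16.2 MHz > fs/2 = 9.2 MHz, folds to fs − 16.2 MHz = 2.2 MHz.
24.3 MHz mod fs = 5.9 MHz.
5.9 MHz ≤ fs/2 = 9.2 MHz, appears at 5.9 MHz.
61.1 MHz mod fs = 5.9 MHz.
5.9 MHz ≤ fs/2 = 9.2 MHz, appears at 5.9 MHz.
24.3 MHz and 61.1 MHz both map to 5.9 MHz.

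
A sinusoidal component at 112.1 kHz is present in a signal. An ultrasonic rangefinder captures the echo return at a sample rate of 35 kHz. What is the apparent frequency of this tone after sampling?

7.1 kHz

112.1 kHz mod fs = 7.1 kHz.
7.1 kHz ≤ fs/2 = 17.5 kHz, appears at 7.1 kHz.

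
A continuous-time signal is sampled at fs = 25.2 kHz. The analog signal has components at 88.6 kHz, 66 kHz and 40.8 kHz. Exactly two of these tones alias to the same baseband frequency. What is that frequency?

fs/2 = 12.6 kHz.
88.6 kHz mod fs = 13 kHz.
13 kHz > fs/2 = 12.6 kHz, folds to fs − 13 kHz = 12.2 kHz.
66 kHz mod fs = 15.6 kHz.
15.6 kHz > fs/2 = 12.6 kHz, folds to fs − 15.6 kHz = 9.6 kHz.
40.8 kHz mod fs = 15.6 kHz.
15.6 kHz > fs/2 = 12.6 kHz, folds to fs − 15.6 kHz = 9.6 kHz.
40.8 kHz and 66 kHz both map to 9.6 kHz.

9.6 kHz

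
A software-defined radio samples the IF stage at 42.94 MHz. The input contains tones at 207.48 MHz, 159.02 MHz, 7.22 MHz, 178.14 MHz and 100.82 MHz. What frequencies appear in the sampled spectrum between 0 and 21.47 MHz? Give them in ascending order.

6.38 MHz, 7.22 MHz, 12.74 MHz, 14.94 MHz

fs/2 = 21.47 MHz.
207.48 MHz mod fs = 35.72 MHz.
35.72 MHz > fs/2 = 21.47 MHz, folds to fs − 35.72 MHz = 7.22 MHz.
159.02 MHz mod fs = 30.2 MHz.
30.2 MHz > fs/2 = 21.47 MHz, folds to fs − 30.2 MHz = 12.74 MHz.
7.22 MHz ≤ fs/2 = 21.47 MHz, passes unchanged.
178.14 MHz mod fs = 6.38 MHz.
6.38 MHz ≤ fs/2 = 21.47 MHz, appears at 6.38 MHz.
100.82 MHz mod fs = 14.94 MHz.
14.94 MHz ≤ fs/2 = 21.47 MHz, appears at 14.94 MHz.
Distinct values: {6.38 MHz, 7.22 MHz, 12.74 MHz, 14.94 MHz}.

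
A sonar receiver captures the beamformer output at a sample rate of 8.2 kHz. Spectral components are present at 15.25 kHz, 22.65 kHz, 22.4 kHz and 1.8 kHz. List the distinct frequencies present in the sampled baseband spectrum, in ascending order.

1.15 kHz, 1.8 kHz, 1.95 kHz, 2.2 kHz

fs/2 = 4.1 kHz.
15.25 kHz mod fs = 7.05 kHz.
7.05 kHz > fs/2 = 4.1 kHz, folds to fs − 7.05 kHz = 1.15 kHz.
22.65 kHz mod fs = 6.25 kHz.
6.25 kHz > fs/2 = 4.1 kHz, folds to fs − 6.25 kHz = 1.95 kHz.
22.4 kHz mod fs = 6 kHz.
6 kHz > fs/2 = 4.1 kHz, folds to fs − 6 kHz = 2.2 kHz.
1.8 kHz ≤ fs/2 = 4.1 kHz, passes unchanged.
Distinct values: {1.15 kHz, 1.8 kHz, 1.95 kHz, 2.2 kHz}.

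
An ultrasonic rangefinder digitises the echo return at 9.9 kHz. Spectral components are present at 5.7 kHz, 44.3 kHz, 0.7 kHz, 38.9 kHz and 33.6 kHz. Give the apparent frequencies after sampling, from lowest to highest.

fs/2 = 4.95 kHz.
5.7 kHz > fs/2 = 4.95 kHz, folds to fs − 5.7 kHz = 4.2 kHz.
44.3 kHz mod fs = 4.7 kHz.
4.7 kHz ≤ fs/2 = 4.95 kHz, appears at 4.7 kHz.
0.7 kHz ≤ fs/2 = 4.95 kHz, passes unchanged.
38.9 kHz mod fs = 9.2 kHz.
9.2 kHz > fs/2 = 4.95 kHz, folds to fs − 9.2 kHz = 0.7 kHz.
33.6 kHz mod fs = 3.9 kHz.
3.9 kHz ≤ fs/2 = 4.95 kHz, appears at 3.9 kHz.
Distinct values: {0.7 kHz, 3.9 kHz, 4.2 kHz, 4.7 kHz}.

0.7 kHz, 3.9 kHz, 4.2 kHz, 4.7 kHz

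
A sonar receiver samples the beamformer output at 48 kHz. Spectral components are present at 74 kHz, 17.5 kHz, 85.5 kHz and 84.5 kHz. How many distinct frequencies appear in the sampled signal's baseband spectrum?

4

fs/2 = 24 kHz.
74 kHz mod fs = 26 kHz.
26 kHz > fs/2 = 24 kHz, folds to fs − 26 kHz = 22 kHz.
17.5 kHz ≤ fs/2 = 24 kHz, passes unchanged.
85.5 kHz mod fs = 37.5 kHz.
37.5 kHz > fs/2 = 24 kHz, folds to fs − 37.5 kHz = 10.5 kHz.
84.5 kHz mod fs = 36.5 kHz.
36.5 kHz > fs/2 = 24 kHz, folds to fs − 36.5 kHz = 11.5 kHz.
Distinct values: {10.5 kHz, 11.5 kHz, 17.5 kHz, 22 kHz} → 4.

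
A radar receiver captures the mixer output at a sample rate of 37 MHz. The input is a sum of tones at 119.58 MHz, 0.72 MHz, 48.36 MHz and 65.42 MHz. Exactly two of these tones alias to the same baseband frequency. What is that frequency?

8.58 MHz

fs/2 = 18.5 MHz.
119.58 MHz mod fs = 8.58 MHz.
8.58 MHz ≤ fs/2 = 18.5 MHz, appears at 8.58 MHz.
0.72 MHz ≤ fs/2 = 18.5 MHz, passes unchanged.
48.36 MHz mod fs = 11.36 MHz.
11.36 MHz ≤ fs/2 = 18.5 MHz, appears at 11.36 MHz.
65.42 MHz mod fs = 28.42 MHz.
28.42 MHz > fs/2 = 18.5 MHz, folds to fs − 28.42 MHz = 8.58 MHz.
65.42 MHz and 119.58 MHz both map to 8.58 MHz.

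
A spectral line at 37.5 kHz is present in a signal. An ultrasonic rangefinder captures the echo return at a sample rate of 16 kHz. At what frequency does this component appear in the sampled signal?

5.5 kHz

37.5 kHz mod fs = 5.5 kHz.
5.5 kHz ≤ fs/2 = 8 kHz, appears at 5.5 kHz.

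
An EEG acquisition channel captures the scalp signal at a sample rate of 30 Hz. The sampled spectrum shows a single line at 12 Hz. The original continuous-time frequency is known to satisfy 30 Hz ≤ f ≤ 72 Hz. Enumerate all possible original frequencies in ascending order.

Frequencies that alias to 12 Hz are k·fs ± 12 Hz for integer k ≥ 0.
k=0: 12 Hz.
k=1: 18 Hz, 42 Hz.
k=2: 48 Hz, 72 Hz.
k=3: 78 Hz, 102 Hz.
Within [30 Hz, 72 Hz]: 42 Hz, 48 Hz, 72 Hz.

42 Hz, 48 Hz, 72 Hz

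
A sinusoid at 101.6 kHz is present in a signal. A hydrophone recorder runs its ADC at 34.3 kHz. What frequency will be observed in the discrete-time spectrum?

1.3 kHz

101.6 kHz mod fs = 33 kHz.
33 kHz > fs/2 = 17.15 kHz, folds to fs − 33 kHz = 1.3 kHz.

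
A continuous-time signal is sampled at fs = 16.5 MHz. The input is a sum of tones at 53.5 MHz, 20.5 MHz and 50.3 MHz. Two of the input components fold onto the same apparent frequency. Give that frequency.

4 MHz

fs/2 = 8.25 MHz.
53.5 MHz mod fs = 4 MHz.
4 MHz ≤ fs/2 = 8.25 MHz, appears at 4 MHz.
20.5 MHz mod fs = 4 MHz.
4 MHz ≤ fs/2 = 8.25 MHz, appears at 4 MHz.
50.3 MHz mod fs = 0.8 MHz.
0.8 MHz ≤ fs/2 = 8.25 MHz, appears at 0.8 MHz.
20.5 MHz and 53.5 MHz both map to 4 MHz.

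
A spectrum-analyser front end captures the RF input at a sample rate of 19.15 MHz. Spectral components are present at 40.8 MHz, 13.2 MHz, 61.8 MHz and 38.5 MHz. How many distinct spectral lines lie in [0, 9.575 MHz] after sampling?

fs/2 = 9.575 MHz.
40.8 MHz mod fs = 2.5 MHz.
2.5 MHz ≤ fs/2 = 9.575 MHz, appears at 2.5 MHz.
13.2 MHz > fs/2 = 9.575 MHz, folds to fs − 13.2 MHz = 5.95 MHz.
61.8 MHz mod fs = 4.35 MHz.
4.35 MHz ≤ fs/2 = 9.575 MHz, appears at 4.35 MHz.
38.5 MHz mod fs = 0.2 MHz.
0.2 MHz ≤ fs/2 = 9.575 MHz, appears at 0.2 MHz.
Distinct values: {0.2 MHz, 2.5 MHz, 4.35 MHz, 5.95 MHz} → 4.

4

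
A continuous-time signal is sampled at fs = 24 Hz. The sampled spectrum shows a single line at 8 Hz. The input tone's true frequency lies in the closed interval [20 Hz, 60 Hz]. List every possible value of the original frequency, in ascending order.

Frequencies that alias to 8 Hz are k·fs ± 8 Hz for integer k ≥ 0.
k=0: 8 Hz.
k=1: 16 Hz, 32 Hz.
k=2: 40 Hz, 56 Hz.
k=3: 64 Hz, 80 Hz.
Within [20 Hz, 60 Hz]: 32 Hz, 40 Hz, 56 Hz.

32 Hz, 40 Hz, 56 Hz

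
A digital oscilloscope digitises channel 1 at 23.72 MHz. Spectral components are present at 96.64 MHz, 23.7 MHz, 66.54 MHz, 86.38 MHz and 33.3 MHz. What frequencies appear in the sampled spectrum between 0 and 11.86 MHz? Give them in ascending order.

0.02 MHz, 1.76 MHz, 4.62 MHz, 8.5 MHz, 9.58 MHz

fs/2 = 11.86 MHz.
96.64 MHz mod fs = 1.76 MHz.
1.76 MHz ≤ fs/2 = 11.86 MHz, appears at 1.76 MHz.
23.7 MHz > fs/2 = 11.86 MHz, folds to fs − 23.7 MHz = 0.02 MHz.
66.54 MHz mod fs = 19.1 MHz.
19.1 MHz > fs/2 = 11.86 MHz, folds to fs − 19.1 MHz = 4.62 MHz.
86.38 MHz mod fs = 15.22 MHz.
15.22 MHz > fs/2 = 11.86 MHz, folds to fs − 15.22 MHz = 8.5 MHz.
33.3 MHz mod fs = 9.58 MHz.
9.58 MHz ≤ fs/2 = 11.86 MHz, appears at 9.58 MHz.
Distinct values: {0.02 MHz, 1.76 MHz, 4.62 MHz, 8.5 MHz, 9.58 MHz}.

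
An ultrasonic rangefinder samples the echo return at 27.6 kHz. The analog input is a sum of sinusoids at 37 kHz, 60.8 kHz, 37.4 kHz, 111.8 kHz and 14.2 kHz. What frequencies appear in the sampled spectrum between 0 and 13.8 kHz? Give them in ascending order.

1.4 kHz, 5.6 kHz, 9.4 kHz, 9.8 kHz, 13.4 kHz

fs/2 = 13.8 kHz.
37 kHz mod fs = 9.4 kHz.
9.4 kHz ≤ fs/2 = 13.8 kHz, appears at 9.4 kHz.
60.8 kHz mod fs = 5.6 kHz.
5.6 kHz ≤ fs/2 = 13.8 kHz, appears at 5.6 kHz.
37.4 kHz mod fs = 9.8 kHz.
9.8 kHz ≤ fs/2 = 13.8 kHz, appears at 9.8 kHz.
111.8 kHz mod fs = 1.4 kHz.
1.4 kHz ≤ fs/2 = 13.8 kHz, appears at 1.4 kHz.
14.2 kHz > fs/2 = 13.8 kHz, folds to fs − 14.2 kHz = 13.4 kHz.
Distinct values: {1.4 kHz, 5.6 kHz, 9.4 kHz, 9.8 kHz, 13.4 kHz}.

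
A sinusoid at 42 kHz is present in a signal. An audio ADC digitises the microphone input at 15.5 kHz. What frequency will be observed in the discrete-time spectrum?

42 kHz mod fs = 11 kHz.
11 kHz > fs/2 = 7.75 kHz, folds to fs − 11 kHz = 4.5 kHz.

4.5 kHz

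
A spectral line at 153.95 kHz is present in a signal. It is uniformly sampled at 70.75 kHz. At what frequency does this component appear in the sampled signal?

153.95 kHz mod fs = 12.45 kHz.
12.45 kHz ≤ fs/2 = 35.375 kHz, appears at 12.45 kHz.

12.45 kHz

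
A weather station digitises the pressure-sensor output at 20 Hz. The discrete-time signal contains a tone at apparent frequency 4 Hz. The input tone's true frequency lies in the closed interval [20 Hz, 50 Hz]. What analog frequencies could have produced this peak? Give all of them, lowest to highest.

Frequencies that alias to 4 Hz are k·fs ± 4 Hz for integer k ≥ 0.
k=0: 4 Hz.
k=1: 16 Hz, 24 Hz.
k=2: 36 Hz, 44 Hz.
k=3: 56 Hz, 64 Hz.
Within [20 Hz, 50 Hz]: 24 Hz, 36 Hz, 44 Hz.

24 Hz, 36 Hz, 44 Hz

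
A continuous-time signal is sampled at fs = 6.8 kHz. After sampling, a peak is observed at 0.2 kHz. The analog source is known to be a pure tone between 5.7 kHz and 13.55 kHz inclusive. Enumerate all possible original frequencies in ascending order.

6.6 kHz, 7 kHz, 13.4 kHz

Frequencies that alias to 0.2 kHz are k·fs ± 0.2 kHz for integer k ≥ 0.
k=0: 0.2 kHz.
k=1: 6.6 kHz, 7 kHz.
k=2: 13.4 kHz, 13.8 kHz.
k=3: 20.2 kHz, 20.6 kHz.
Within [5.7 kHz, 13.55 kHz]: 6.6 kHz, 7 kHz, 13.4 kHz.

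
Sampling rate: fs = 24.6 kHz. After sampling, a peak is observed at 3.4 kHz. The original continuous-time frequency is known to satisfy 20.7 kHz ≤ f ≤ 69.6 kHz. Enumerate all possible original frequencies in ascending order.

21.2 kHz, 28 kHz, 45.8 kHz, 52.6 kHz

Frequencies that alias to 3.4 kHz are k·fs ± 3.4 kHz for integer k ≥ 0.
k=0: 3.4 kHz.
k=1: 21.2 kHz, 28 kHz.
k=2: 45.8 kHz, 52.6 kHz.
k=3: 70.4 kHz, 77.2 kHz.
Within [20.7 kHz, 69.6 kHz]: 21.2 kHz, 28 kHz, 45.8 kHz, 52.6 kHz.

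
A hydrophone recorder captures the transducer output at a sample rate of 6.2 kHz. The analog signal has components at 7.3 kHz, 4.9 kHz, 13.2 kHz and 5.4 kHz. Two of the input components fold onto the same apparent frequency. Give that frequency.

fs/2 = 3.1 kHz.
7.3 kHz mod fs = 1.1 kHz.
1.1 kHz ≤ fs/2 = 3.1 kHz, appears at 1.1 kHz.
4.9 kHz > fs/2 = 3.1 kHz, folds to fs − 4.9 kHz = 1.3 kHz.
13.2 kHz mod fs = 0.8 kHz.
0.8 kHz ≤ fs/2 = 3.1 kHz, appears at 0.8 kHz.
5.4 kHz > fs/2 = 3.1 kHz, folds to fs − 5.4 kHz = 0.8 kHz.
5.4 kHz and 13.2 kHz both map to 0.8 kHz.

0.8 kHz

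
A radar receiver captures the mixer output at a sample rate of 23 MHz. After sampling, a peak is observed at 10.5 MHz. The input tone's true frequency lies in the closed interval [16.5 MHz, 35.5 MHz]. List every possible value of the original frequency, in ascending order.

33.5 MHz, 35.5 MHz

Frequencies that alias to 10.5 MHz are k·fs ± 10.5 MHz for integer k ≥ 0.
k=0: 10.5 MHz.
k=1: 12.5 MHz, 33.5 MHz.
k=2: 35.5 MHz, 56.5 MHz.
k=3: 58.5 MHz, 79.5 MHz.
Within [16.5 MHz, 35.5 MHz]: 33.5 MHz, 35.5 MHz.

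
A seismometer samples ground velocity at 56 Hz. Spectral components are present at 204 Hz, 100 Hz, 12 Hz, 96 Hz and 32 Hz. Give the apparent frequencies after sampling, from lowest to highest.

12 Hz, 16 Hz, 20 Hz, 24 Hz

fs/2 = 28 Hz.
204 Hz mod fs = 36 Hz.
36 Hz > fs/2 = 28 Hz, folds to fs − 36 Hz = 20 Hz.
100 Hz mod fs = 44 Hz.
44 Hz > fs/2 = 28 Hz, folds to fs − 44 Hz = 12 Hz.
12 Hz ≤ fs/2 = 28 Hz, passes unchanged.
96 Hz mod fs = 40 Hz.
40 Hz > fs/2 = 28 Hz, folds to fs − 40 Hz = 16 Hz.
32 Hz > fs/2 = 28 Hz, folds to fs − 32 Hz = 24 Hz.
Distinct values: {12 Hz, 16 Hz, 20 Hz, 24 Hz}.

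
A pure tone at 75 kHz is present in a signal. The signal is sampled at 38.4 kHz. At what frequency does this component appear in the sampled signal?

75 kHz mod fs = 36.6 kHz.
36.6 kHz > fs/2 = 19.2 kHz, folds to fs − 36.6 kHz = 1.8 kHz.

1.8 kHz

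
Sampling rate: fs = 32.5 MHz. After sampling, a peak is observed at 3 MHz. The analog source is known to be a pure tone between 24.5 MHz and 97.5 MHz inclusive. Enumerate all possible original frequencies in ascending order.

29.5 MHz, 35.5 MHz, 62 MHz, 68 MHz, 94.5 MHz

Frequencies that alias to 3 MHz are k·fs ± 3 MHz for integer k ≥ 0.
k=0: 3 MHz.
k=1: 29.5 MHz, 35.5 MHz.
k=2: 62 MHz, 68 MHz.
k=3: 94.5 MHz, 100.5 MHz.
k=4: 127 MHz, 133 MHz.
Within [24.5 MHz, 97.5 MHz]: 29.5 MHz, 35.5 MHz, 62 MHz, 68 MHz, 94.5 MHz.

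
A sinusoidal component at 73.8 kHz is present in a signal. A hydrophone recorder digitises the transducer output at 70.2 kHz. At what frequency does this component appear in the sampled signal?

3.6 kHz

73.8 kHz mod fs = 3.6 kHz.
3.6 kHz ≤ fs/2 = 35.1 kHz, appears at 3.6 kHz.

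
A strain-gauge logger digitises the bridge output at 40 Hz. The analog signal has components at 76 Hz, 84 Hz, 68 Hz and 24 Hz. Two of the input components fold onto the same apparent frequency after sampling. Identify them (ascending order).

fs/2 = 20 Hz.
76 Hz mod fs = 36 Hz.
36 Hz > fs/2 = 20 Hz, folds to fs − 36 Hz = 4 Hz.
84 Hz mod fs = 4 Hz.
4 Hz ≤ fs/2 = 20 Hz, appears at 4 Hz.
68 Hz mod fs = 28 Hz.
28 Hz > fs/2 = 20 Hz, folds to fs − 28 Hz = 12 Hz.
24 Hz > fs/2 = 20 Hz, folds to fs − 24 Hz = 16 Hz.
76 Hz and 84 Hz both map to 4 Hz.

76 Hz, 84 Hz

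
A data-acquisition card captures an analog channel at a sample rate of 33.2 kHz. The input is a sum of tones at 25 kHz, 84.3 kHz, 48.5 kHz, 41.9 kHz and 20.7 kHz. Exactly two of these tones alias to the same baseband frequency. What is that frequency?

15.3 kHz

fs/2 = 16.6 kHz.
25 kHz > fs/2 = 16.6 kHz, folds to fs − 25 kHz = 8.2 kHz.
84.3 kHz mod fs = 17.9 kHz.
17.9 kHz > fs/2 = 16.6 kHz, folds to fs − 17.9 kHz = 15.3 kHz.
48.5 kHz mod fs = 15.3 kHz.
15.3 kHz ≤ fs/2 = 16.6 kHz, appears at 15.3 kHz.
41.9 kHz mod fs = 8.7 kHz.
8.7 kHz ≤ fs/2 = 16.6 kHz, appears at 8.7 kHz.
20.7 kHz > fs/2 = 16.6 kHz, folds to fs − 20.7 kHz = 12.5 kHz.
48.5 kHz and 84.3 kHz both map to 15.3 kHz.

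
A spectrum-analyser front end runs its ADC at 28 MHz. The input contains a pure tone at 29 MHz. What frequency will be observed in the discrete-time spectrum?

29 MHz mod fs = 1 MHz.
1 MHz ≤ fs/2 = 14 MHz, appears at 1 MHz.

1 MHz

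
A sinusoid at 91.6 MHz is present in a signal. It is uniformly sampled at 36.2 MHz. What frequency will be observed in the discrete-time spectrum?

91.6 MHz mod fs = 19.2 MHz.
19.2 MHz > fs/2 = 18.1 MHz, folds to fs − 19.2 MHz = 17 MHz.

17 MHz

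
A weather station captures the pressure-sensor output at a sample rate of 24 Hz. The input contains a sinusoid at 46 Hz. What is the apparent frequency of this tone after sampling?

2 Hz

46 Hz mod fs = 22 Hz.
22 Hz > fs/2 = 12 Hz, folds to fs − 22 Hz = 2 Hz.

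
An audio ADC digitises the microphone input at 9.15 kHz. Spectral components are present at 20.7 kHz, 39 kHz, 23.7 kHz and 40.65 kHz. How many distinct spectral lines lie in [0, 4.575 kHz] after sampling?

fs/2 = 4.575 kHz.
20.7 kHz mod fs = 2.4 kHz.
2.4 kHz ≤ fs/2 = 4.575 kHz, appears at 2.4 kHz.
39 kHz mod fs = 2.4 kHz.
2.4 kHz ≤ fs/2 = 4.575 kHz, appears at 2.4 kHz.
23.7 kHz mod fs = 5.4 kHz.
5.4 kHz > fs/2 = 4.575 kHz, folds to fs − 5.4 kHz = 3.75 kHz.
40.65 kHz mod fs = 4.05 kHz.
4.05 kHz ≤ fs/2 = 4.575 kHz, appears at 4.05 kHz.
Distinct values: {2.4 kHz, 3.75 kHz, 4.05 kHz} → 3.

3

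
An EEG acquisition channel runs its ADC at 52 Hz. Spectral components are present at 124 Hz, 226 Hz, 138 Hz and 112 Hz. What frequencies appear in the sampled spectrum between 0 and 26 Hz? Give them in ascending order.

fs/2 = 26 Hz.
124 Hz mod fs = 20 Hz.
20 Hz ≤ fs/2 = 26 Hz, appears at 20 Hz.
226 Hz mod fs = 18 Hz.
18 Hz ≤ fs/2 = 26 Hz, appears at 18 Hz.
138 Hz mod fs = 34 Hz.
34 Hz > fs/2 = 26 Hz, folds to fs − 34 Hz = 18 Hz.
112 Hz mod fs = 8 Hz.
8 Hz ≤ fs/2 = 26 Hz, appears at 8 Hz.
Distinct values: {8 Hz, 18 Hz, 20 Hz}.

8 Hz, 18 Hz, 20 Hz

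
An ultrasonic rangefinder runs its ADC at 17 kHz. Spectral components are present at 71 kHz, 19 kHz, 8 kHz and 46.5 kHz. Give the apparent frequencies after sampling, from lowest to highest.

2 kHz, 3 kHz, 4.5 kHz, 8 kHz

fs/2 = 8.5 kHz.
71 kHz mod fs = 3 kHz.
3 kHz ≤ fs/2 = 8.5 kHz, appears at 3 kHz.
19 kHz mod fs = 2 kHz.
2 kHz ≤ fs/2 = 8.5 kHz, appears at 2 kHz.
8 kHz ≤ fs/2 = 8.5 kHz, passes unchanged.
46.5 kHz mod fs = 12.5 kHz.
12.5 kHz > fs/2 = 8.5 kHz, folds to fs − 12.5 kHz = 4.5 kHz.
Distinct values: {2 kHz, 3 kHz, 4.5 kHz, 8 kHz}.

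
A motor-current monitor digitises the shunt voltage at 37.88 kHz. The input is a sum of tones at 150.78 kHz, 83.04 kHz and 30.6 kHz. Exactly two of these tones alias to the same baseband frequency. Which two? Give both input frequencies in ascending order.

fs/2 = 18.94 kHz.
150.78 kHz mod fs = 37.14 kHz.
37.14 kHz > fs/2 = 18.94 kHz, folds to fs − 37.14 kHz = 0.74 kHz.
83.04 kHz mod fs = 7.28 kHz.
7.28 kHz ≤ fs/2 = 18.94 kHz, appears at 7.28 kHz.
30.6 kHz > fs/2 = 18.94 kHz, folds to fs − 30.6 kHz = 7.28 kHz.
30.6 kHz and 83.04 kHz both map to 7.28 kHz.

30.6 kHz, 83.04 kHz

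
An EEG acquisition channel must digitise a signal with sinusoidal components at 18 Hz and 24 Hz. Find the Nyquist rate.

Highest-frequency component: 24 Hz.
Nyquist rate = 2 × 24 Hz = 48 Hz.

48 Hz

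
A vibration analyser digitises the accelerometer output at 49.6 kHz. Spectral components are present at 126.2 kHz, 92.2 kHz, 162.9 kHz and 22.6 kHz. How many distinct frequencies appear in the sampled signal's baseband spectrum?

3

fs/2 = 24.8 kHz.
126.2 kHz mod fs = 27 kHz.
27 kHz > fs/2 = 24.8 kHz, folds to fs − 27 kHz = 22.6 kHz.
92.2 kHz mod fs = 42.6 kHz.
42.6 kHz > fs/2 = 24.8 kHz, folds to fs − 42.6 kHz = 7 kHz.
162.9 kHz mod fs = 14.1 kHz.
14.1 kHz ≤ fs/2 = 24.8 kHz, appears at 14.1 kHz.
22.6 kHz ≤ fs/2 = 24.8 kHz, passes unchanged.
Distinct values: {7 kHz, 14.1 kHz, 22.6 kHz} → 3.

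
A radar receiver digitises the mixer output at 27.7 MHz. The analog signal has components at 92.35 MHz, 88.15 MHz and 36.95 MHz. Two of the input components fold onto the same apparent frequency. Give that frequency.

9.25 MHz

fs/2 = 13.85 MHz.
92.35 MHz mod fs = 9.25 MHz.
9.25 MHz ≤ fs/2 = 13.85 MHz, appears at 9.25 MHz.
88.15 MHz mod fs = 5.05 MHz.
5.05 MHz ≤ fs/2 = 13.85 MHz, appears at 5.05 MHz.
36.95 MHz mod fs = 9.25 MHz.
9.25 MHz ≤ fs/2 = 13.85 MHz, appears at 9.25 MHz.
36.95 MHz and 92.35 MHz both map to 9.25 MHz.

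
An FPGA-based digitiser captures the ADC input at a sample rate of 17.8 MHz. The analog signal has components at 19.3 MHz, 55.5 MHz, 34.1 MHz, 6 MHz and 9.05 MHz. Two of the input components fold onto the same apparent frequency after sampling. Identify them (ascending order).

fs/2 = 8.9 MHz.
19.3 MHz mod fs = 1.5 MHz.
1.5 MHz ≤ fs/2 = 8.9 MHz, appears at 1.5 MHz.
55.5 MHz mod fs = 2.1 MHz.
2.1 MHz ≤ fs/2 = 8.9 MHz, appears at 2.1 MHz.
34.1 MHz mod fs = 16.3 MHz.
16.3 MHz > fs/2 = 8.9 MHz, folds to fs − 16.3 MHz = 1.5 MHz.
6 MHz ≤ fs/2 = 8.9 MHz, passes unchanged.
9.05 MHz > fs/2 = 8.9 MHz, folds to fs − 9.05 MHz = 8.75 MHz.
19.3 MHz and 34.1 MHz both map to 1.5 MHz.

19.3 MHz, 34.1 MHz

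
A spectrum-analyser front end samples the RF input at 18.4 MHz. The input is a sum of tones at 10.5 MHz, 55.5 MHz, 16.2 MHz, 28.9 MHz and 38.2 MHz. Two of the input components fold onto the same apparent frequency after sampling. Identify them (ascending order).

fs/2 = 9.2 MHz.
10.5 MHz > fs/2 = 9.2 MHz, folds to fs − 10.5 MHz = 7.9 MHz.
55.5 MHz mod fs = 0.3 MHz.
0.3 MHz ≤ fs/2 = 9.2 MHz, appears at 0.3 MHz.
16.2 MHz > fs/2 = 9.2 MHz, folds to fs − 16.2 MHz = 2.2 MHz.
28.9 MHz mod fs = 10.5 MHz.
10.5 MHz > fs/2 = 9.2 MHz, folds to fs − 10.5 MHz = 7.9 MHz.
38.2 MHz mod fs = 1.4 MHz.
1.4 MHz ≤ fs/2 = 9.2 MHz, appears at 1.4 MHz.
10.5 MHz and 28.9 MHz both map to 7.9 MHz.

10.5 MHz, 28.9 MHz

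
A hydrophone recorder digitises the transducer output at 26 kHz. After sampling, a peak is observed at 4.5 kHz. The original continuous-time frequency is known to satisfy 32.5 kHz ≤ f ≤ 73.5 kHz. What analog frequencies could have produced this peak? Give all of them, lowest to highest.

Frequencies that alias to 4.5 kHz are k·fs ± 4.5 kHz for integer k ≥ 0.
k=0: 4.5 kHz.
k=1: 21.5 kHz, 30.5 kHz.
k=2: 47.5 kHz, 56.5 kHz.
k=3: 73.5 kHz, 82.5 kHz.
k=4: 99.5 kHz, 108.5 kHz.
Within [32.5 kHz, 73.5 kHz]: 47.5 kHz, 56.5 kHz, 73.5 kHz.

47.5 kHz, 56.5 kHz, 73.5 kHz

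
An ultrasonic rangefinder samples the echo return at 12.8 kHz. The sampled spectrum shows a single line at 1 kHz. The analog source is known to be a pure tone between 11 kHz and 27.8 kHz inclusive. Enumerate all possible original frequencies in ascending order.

11.8 kHz, 13.8 kHz, 24.6 kHz, 26.6 kHz

Frequencies that alias to 1 kHz are k·fs ± 1 kHz for integer k ≥ 0.
k=0: 1 kHz.
k=1: 11.8 kHz, 13.8 kHz.
k=2: 24.6 kHz, 26.6 kHz.
k=3: 37.4 kHz, 39.4 kHz.
Within [11 kHz, 27.8 kHz]: 11.8 kHz, 13.8 kHz, 24.6 kHz, 26.6 kHz.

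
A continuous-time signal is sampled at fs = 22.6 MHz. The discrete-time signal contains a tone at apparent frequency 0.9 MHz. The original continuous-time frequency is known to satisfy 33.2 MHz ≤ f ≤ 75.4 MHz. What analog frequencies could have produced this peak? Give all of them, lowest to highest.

Frequencies that alias to 0.9 MHz are k·fs ± 0.9 MHz for integer k ≥ 0.
k=0: 0.9 MHz.
k=1: 21.7 MHz, 23.5 MHz.
k=2: 44.3 MHz, 46.1 MHz.
k=3: 66.9 MHz, 68.7 MHz.
k=4: 89.5 MHz, 91.3 MHz.
Within [33.2 MHz, 75.4 MHz]: 44.3 MHz, 46.1 MHz, 66.9 MHz, 68.7 MHz.

44.3 MHz, 46.1 MHz, 66.9 MHz, 68.7 MHz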